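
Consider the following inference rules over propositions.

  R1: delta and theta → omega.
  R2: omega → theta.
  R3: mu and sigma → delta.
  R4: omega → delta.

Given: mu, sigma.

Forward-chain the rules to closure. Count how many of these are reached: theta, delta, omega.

mu and sigma hold, so delta follows (R3).
theta would need omega (R2), but omega is never established.
delta: reached.
omega would need delta and theta (R1), but theta is never established.
Reached: delta — 1 of the 3.

1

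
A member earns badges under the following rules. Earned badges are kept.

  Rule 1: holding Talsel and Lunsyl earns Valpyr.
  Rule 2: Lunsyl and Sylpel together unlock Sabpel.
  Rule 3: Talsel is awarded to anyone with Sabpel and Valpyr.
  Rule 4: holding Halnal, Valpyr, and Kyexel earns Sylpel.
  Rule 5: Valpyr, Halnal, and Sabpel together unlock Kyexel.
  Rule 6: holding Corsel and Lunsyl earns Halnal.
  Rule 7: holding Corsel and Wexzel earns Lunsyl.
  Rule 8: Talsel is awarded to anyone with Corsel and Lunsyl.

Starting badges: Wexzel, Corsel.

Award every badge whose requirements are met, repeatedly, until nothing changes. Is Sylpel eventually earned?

No

Sylpel would need Halnal, Valpyr, and Kyexel (Rule 4), but Kyexel is never earned.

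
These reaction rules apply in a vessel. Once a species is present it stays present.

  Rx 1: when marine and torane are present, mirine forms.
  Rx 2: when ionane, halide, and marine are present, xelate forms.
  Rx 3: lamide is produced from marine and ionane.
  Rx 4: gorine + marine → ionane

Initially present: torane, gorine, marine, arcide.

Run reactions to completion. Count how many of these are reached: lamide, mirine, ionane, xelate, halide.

3

gorine and marine present → ionane forms (Rx 4).
marine and torane present → mirine forms (Rx 1).
marine and ionane present → lamide forms (Rx 3).
lamide: reached.
mirine: reached.
ionane: reached.
xelate would need ionane, halide, and marine (Rx 2), but halide never forms.
No rule produces halide, and it is not given.
Reached: lamide, mirine, and ionane — 3 of the 5.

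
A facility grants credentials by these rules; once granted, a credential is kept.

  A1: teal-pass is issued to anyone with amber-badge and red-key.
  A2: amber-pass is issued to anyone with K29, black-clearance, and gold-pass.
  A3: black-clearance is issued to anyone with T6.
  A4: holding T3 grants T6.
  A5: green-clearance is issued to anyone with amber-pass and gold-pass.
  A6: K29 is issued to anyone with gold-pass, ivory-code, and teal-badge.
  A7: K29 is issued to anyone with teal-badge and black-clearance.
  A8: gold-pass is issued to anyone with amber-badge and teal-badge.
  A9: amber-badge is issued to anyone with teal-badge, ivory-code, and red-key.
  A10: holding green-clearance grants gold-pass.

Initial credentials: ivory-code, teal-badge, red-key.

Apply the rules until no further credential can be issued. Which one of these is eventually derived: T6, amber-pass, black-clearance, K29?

K29

Holding teal-badge, ivory-code, and red-key grants amber-badge (A9).
Holding amber-badge and teal-badge grants gold-pass (A8).
Holding gold-pass, ivory-code, and teal-badge grants K29 (A6).
amber-pass would need K29, black-clearance, and gold-pass (A2), but black-clearance is never granted. T6 would need T3 (A4), but T3 is never granted. black-clearance would need T6 (A3), but T6 is never granted.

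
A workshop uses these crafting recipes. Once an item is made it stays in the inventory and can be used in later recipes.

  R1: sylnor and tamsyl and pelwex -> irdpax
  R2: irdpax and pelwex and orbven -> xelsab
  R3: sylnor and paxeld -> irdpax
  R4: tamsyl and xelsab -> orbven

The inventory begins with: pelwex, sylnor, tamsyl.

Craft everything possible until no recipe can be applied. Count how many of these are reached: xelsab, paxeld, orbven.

0

xelsab would need irdpax, pelwex, and orbven (R2), but orbven is never obtained.
No rule produces paxeld, and it is not given.
orbven would need tamsyl and xelsab (R4), but xelsab is never obtained.
None of the 3 are reached.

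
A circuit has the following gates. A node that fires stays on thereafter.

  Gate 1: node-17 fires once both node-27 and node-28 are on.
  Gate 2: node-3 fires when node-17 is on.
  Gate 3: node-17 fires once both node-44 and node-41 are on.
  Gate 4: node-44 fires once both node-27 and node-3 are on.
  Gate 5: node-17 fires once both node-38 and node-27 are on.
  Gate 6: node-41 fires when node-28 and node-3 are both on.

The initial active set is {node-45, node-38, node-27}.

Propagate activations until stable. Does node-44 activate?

node-38 and node-27 are on, so node-17 fires (Gate 5).
Gate 2: node-17 on → node-3 on.
node-27 and node-3 are on, so node-44 fires (Gate 4).

Yes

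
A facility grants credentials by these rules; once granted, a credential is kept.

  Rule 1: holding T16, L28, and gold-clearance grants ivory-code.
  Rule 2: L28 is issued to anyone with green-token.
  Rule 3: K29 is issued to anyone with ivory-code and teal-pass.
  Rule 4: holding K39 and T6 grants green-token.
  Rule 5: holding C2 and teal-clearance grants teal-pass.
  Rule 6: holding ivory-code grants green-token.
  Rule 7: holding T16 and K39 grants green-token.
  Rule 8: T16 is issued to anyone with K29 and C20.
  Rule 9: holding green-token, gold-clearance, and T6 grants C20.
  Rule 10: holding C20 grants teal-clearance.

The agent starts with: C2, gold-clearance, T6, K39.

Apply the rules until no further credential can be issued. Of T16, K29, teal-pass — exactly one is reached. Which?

teal-pass

Holding K39 and T6 grants green-token (Rule 4).
Holding green-token, gold-clearance, and T6 grants C20 (Rule 9).
Holding C20 grants teal-clearance (Rule 10).
Holding C2 and teal-clearance grants teal-pass (Rule 5).
K29 would need ivory-code and teal-pass (Rule 3), but ivory-code is never granted. T16 would need K29 and C20 (Rule 8), but K29 is never granted.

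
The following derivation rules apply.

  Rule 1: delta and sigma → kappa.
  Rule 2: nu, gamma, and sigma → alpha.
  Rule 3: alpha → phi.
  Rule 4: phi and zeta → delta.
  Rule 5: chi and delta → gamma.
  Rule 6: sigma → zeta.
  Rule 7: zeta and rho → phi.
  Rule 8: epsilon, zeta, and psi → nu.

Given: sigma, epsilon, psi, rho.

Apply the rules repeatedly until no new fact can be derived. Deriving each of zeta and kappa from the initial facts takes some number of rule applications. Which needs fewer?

zeta

zeta: From sigma, Rule 6 gives zeta. [1 rule application]
kappa: From sigma, Rule 6 gives zeta. From zeta and rho, Rule 7 gives phi. From phi and zeta, Rule 4 gives delta. From delta and sigma, Rule 1 gives kappa. [4 rule applications]
zeta needs fewer.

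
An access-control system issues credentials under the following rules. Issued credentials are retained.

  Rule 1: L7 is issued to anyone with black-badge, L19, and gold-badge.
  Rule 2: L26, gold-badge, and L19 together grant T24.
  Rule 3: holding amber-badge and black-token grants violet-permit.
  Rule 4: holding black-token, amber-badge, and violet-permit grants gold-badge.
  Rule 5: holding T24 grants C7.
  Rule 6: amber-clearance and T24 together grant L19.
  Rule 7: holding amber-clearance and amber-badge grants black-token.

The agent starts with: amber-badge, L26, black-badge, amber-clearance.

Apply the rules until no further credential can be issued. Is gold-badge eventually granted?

Holding amber-clearance and amber-badge grants black-token (Rule 7).
Holding amber-badge and black-token grants violet-permit (Rule 3).
Holding black-token, amber-badge, and violet-permit grants gold-badge (Rule 4).

Yes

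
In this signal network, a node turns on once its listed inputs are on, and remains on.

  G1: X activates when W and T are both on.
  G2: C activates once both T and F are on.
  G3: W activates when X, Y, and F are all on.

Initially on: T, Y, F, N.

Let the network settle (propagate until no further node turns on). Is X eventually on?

X would need W and T (G1), but W never turns on.

No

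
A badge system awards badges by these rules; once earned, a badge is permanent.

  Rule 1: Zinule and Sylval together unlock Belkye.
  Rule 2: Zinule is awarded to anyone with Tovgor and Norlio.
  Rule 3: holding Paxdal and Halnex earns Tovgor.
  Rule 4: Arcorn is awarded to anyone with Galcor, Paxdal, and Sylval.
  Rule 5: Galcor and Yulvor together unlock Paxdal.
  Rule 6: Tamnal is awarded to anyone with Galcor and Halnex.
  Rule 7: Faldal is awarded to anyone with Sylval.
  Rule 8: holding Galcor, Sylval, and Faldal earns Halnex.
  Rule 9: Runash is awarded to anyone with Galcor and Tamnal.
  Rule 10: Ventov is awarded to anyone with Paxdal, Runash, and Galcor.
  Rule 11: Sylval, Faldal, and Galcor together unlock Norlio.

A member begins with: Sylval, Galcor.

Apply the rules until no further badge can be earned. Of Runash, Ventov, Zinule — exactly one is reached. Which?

Runash

With Sylval, Faldal is earned (Rule 7).
With Galcor, Sylval, and Faldal, Halnex is earned (Rule 8).
With Galcor and Halnex, Tamnal is earned (Rule 6).
With Galcor and Tamnal, Runash is earned (Rule 9).
Ventov would need Paxdal, Runash, and Galcor (Rule 10), but Paxdal is never earned. Zinule would need Tovgor and Norlio (Rule 2), but Tovgor is never earned.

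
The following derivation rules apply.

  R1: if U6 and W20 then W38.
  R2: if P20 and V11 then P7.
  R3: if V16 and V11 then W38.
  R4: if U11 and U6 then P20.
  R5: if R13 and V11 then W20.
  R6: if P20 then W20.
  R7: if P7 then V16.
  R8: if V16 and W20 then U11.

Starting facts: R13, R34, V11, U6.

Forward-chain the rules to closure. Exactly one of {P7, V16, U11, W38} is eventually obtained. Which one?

W38

From R13 and V11, R5 gives W20.
From U6 and W20, R1 gives W38.
U11 would need V16 and W20 (R8), but V16 is never established. P7 would need P20 and V11 (R2), but P20 is never established. V16 would need P7 (R7), but P7 is never established.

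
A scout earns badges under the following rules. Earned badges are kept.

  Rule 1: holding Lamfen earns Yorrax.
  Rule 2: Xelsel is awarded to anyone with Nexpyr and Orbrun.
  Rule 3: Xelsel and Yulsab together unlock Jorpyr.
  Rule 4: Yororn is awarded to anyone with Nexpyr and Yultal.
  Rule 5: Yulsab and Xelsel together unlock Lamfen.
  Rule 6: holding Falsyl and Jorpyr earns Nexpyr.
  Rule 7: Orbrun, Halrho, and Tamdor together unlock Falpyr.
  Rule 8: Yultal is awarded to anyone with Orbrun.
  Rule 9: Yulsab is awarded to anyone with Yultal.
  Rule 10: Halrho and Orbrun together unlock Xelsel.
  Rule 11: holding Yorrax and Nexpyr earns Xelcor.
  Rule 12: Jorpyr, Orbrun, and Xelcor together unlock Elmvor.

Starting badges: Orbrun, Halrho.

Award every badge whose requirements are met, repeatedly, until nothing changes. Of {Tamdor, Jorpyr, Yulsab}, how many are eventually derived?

2

With Orbrun, Yultal is earned (Rule 8).
With Halrho and Orbrun, Xelsel is earned (Rule 10).
With Yultal, Yulsab is earned (Rule 9).
With Xelsel and Yulsab, Jorpyr is earned (Rule 3).
No rule produces Tamdor, and it is not given.
Jorpyr: reached.
Yulsab: reached.
Reached: Jorpyr and Yulsab — 2 of the 3.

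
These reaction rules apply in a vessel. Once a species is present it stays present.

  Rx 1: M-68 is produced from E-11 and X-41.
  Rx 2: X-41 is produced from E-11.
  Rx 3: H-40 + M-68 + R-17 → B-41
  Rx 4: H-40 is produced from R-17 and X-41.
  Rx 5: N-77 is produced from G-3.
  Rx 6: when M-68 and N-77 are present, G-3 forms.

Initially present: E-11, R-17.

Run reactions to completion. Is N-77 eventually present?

No

N-77 would need G-3 (Rx 5), but G-3 never forms.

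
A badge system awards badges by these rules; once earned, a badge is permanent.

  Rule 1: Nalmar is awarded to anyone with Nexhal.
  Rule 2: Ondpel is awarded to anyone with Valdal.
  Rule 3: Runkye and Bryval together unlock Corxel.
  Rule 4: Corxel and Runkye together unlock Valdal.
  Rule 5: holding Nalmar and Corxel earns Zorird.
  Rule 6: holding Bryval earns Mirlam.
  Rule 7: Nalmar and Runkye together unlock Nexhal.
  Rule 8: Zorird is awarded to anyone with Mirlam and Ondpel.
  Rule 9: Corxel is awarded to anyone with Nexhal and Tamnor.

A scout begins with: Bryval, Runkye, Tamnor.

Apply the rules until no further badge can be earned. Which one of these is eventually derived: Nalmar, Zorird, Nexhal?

With Bryval, Mirlam is earned (Rule 6).
With Runkye and Bryval, Corxel is earned (Rule 3).
With Corxel and Runkye, Valdal is earned (Rule 4).
With Valdal, Ondpel is earned (Rule 2).
With Mirlam and Ondpel, Zorird is earned (Rule 8).
Nexhal would need Nalmar and Runkye (Rule 7), but Nalmar is never earned. Nalmar would need Nexhal (Rule 1), but Nexhal is never earned.

Zorird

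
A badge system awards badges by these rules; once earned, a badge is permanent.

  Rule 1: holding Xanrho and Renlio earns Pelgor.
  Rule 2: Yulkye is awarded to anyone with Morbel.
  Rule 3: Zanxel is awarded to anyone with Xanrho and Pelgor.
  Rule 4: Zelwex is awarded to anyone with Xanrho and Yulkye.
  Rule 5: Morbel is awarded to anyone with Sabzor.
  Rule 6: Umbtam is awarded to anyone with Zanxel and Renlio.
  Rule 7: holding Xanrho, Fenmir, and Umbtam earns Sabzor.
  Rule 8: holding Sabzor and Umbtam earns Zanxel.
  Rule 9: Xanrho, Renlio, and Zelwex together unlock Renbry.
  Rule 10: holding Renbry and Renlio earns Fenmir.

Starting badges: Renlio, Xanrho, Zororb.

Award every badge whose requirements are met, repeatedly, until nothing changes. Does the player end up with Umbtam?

With Xanrho and Renlio, Pelgor is earned (Rule 1).
With Xanrho and Pelgor, Zanxel is earned (Rule 3).
With Zanxel and Renlio, Umbtam is earned (Rule 6).

Yes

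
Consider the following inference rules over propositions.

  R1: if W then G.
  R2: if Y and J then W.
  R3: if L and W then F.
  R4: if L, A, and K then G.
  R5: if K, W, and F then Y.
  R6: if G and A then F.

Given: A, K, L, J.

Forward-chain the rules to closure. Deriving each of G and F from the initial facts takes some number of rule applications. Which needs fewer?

G

G: L, A, and K hold, so G follows (R4). [1 rule application]
F: From L, A, and K, R4 gives G. G and A hold, so F follows (R6). [2 rule applications]
G needs fewer.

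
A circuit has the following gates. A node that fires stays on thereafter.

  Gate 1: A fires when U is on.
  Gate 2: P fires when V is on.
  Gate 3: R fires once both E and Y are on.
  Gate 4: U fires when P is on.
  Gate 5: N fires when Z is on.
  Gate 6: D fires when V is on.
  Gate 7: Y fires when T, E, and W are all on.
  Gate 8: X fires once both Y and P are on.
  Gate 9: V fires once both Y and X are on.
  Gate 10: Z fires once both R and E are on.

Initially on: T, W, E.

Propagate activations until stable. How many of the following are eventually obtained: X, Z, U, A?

Gate 7: T, E, and W on → Y on.
E and Y are on, so R fires (Gate 3).
R and E are on, so Z fires (Gate 10).
X would need Y and P (Gate 8), but P never turns on.
Z: reached.
U would need P (Gate 4), but P never turns on.
A would need U (Gate 1), but U never turns on.
Reached: Z — 1 of the 4.

1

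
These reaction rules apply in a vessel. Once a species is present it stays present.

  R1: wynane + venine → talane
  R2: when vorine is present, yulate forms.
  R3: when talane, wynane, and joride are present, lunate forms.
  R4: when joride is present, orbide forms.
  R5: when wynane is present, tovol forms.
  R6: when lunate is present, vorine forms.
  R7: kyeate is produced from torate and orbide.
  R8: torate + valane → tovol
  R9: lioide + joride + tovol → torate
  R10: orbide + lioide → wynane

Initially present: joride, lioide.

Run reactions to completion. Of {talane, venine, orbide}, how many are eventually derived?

joride present → orbide forms (R4).
talane would need wynane and venine (R1), but venine never forms.
No rule produces venine, and it is not given.
orbide: reached.
Reached: orbide — 1 of the 3.

1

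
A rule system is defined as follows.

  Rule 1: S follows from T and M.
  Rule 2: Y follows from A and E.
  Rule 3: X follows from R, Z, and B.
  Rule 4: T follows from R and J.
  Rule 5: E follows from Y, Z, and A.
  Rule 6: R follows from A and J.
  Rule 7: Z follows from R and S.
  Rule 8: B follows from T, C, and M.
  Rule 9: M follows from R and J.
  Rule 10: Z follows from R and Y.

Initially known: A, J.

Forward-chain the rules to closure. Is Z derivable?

A and J hold, so R follows (Rule 6).
From R and J, Rule 9 gives M.
From R and J, Rule 4 gives T.
T and M hold, so S follows (Rule 1).
From R and S, Rule 7 gives Z.

Yes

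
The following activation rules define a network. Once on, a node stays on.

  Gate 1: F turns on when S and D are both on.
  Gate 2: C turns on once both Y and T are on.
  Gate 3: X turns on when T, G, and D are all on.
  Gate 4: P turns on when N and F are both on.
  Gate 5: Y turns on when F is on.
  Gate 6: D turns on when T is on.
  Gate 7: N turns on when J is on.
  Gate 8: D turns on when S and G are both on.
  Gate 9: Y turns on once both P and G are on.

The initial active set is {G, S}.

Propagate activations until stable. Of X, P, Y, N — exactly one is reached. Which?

Y

S and G are on, so D turns on (Gate 8).
Gate 1: S and D on → F on.
F is on, so Y turns on (Gate 5).
P would need N and F (Gate 4), but N never turns on. N would need J (Gate 7), but J never turns on. X would need T, G, and D (Gate 3), but T never turns on.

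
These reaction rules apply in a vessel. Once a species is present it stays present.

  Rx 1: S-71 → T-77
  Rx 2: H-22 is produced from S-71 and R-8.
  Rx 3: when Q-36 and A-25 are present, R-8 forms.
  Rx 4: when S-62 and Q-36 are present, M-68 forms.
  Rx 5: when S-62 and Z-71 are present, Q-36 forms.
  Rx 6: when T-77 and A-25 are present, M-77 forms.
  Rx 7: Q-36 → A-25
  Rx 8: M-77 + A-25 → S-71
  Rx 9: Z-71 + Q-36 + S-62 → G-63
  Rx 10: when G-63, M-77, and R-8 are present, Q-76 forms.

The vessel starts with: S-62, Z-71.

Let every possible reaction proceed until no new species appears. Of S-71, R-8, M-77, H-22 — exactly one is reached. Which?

R-8

S-62 and Z-71 present → Q-36 forms (Rx 5).
Q-36 present → A-25 forms (Rx 7).
Q-36 and A-25 present → R-8 forms (Rx 3).
M-77 would need T-77 and A-25 (Rx 6), but T-77 never forms. S-71 would need M-77 and A-25 (Rx 8), but M-77 never forms. H-22 would need S-71 and R-8 (Rx 2), but S-71 never forms.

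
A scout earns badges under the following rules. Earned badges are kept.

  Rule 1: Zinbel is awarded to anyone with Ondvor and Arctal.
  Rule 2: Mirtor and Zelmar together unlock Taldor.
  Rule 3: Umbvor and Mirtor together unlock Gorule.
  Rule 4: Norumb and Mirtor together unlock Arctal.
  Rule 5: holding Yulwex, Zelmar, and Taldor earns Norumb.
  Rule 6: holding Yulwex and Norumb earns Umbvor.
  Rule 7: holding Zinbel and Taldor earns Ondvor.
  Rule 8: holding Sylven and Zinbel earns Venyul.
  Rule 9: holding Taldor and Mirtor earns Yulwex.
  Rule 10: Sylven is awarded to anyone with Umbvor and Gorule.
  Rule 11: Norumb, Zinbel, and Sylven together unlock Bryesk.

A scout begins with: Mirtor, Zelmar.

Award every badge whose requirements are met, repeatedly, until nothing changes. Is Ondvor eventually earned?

Ondvor would need Zinbel and Taldor (Rule 7), but Zinbel is never earned.

No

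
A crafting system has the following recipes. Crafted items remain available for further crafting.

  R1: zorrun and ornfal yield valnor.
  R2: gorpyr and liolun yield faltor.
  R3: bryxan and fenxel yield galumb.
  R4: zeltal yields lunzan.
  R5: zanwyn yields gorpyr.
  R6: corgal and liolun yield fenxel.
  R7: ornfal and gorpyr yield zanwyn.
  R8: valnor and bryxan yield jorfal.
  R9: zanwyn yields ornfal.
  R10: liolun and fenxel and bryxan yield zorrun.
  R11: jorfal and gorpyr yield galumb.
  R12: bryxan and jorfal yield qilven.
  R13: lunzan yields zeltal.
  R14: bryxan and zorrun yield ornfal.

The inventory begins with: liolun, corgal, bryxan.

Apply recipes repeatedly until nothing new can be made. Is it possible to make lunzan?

lunzan would need zeltal (R4), but zeltal is never obtained.

No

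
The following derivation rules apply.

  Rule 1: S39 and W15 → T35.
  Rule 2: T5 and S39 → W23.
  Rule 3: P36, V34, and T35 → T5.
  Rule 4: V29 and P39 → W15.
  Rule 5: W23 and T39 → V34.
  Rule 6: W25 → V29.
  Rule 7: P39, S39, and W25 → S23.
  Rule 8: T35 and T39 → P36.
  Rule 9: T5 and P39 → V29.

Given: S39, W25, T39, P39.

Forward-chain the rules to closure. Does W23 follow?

W23 would need T5 and S39 (Rule 2), but T5 is never established.

No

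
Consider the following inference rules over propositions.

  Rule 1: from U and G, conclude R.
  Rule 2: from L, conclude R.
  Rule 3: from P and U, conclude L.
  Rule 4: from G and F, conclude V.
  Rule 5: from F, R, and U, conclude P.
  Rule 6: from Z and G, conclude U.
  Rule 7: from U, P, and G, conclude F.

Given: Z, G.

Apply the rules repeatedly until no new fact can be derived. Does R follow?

Yes

From Z and G, Rule 6 gives U.
U and G hold, so R follows (Rule 1).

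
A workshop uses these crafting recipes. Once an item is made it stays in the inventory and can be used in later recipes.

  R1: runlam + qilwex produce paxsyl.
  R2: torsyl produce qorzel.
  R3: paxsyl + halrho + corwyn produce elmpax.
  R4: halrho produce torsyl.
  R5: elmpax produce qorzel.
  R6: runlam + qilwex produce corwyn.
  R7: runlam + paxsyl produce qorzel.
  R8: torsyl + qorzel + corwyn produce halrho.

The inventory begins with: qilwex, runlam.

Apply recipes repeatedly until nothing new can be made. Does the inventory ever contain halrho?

No

halrho would need torsyl, qorzel, and corwyn (R8), but torsyl is never obtained.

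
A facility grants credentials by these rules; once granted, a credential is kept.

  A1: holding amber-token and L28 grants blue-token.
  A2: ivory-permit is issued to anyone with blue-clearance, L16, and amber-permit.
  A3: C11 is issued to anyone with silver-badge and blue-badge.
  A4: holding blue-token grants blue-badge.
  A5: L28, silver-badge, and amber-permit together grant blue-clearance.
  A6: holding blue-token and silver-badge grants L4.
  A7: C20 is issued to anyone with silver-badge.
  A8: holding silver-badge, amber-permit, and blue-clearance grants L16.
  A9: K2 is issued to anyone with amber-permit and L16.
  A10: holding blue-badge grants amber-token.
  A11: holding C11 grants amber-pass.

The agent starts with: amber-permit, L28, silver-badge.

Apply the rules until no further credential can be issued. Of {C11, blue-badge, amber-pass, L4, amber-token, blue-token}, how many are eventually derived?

0

C11 would need silver-badge and blue-badge (A3), but blue-badge is never granted.
blue-badge would need blue-token (A4), but blue-token is never granted.
amber-pass would need C11 (A11), but C11 is never granted.
L4 would need blue-token and silver-badge (A6), but blue-token is never granted.
amber-token would need blue-badge (A10), but blue-badge is never granted.
blue-token would need amber-token and L28 (A1), but amber-token is never granted.
None of the 6 are reached.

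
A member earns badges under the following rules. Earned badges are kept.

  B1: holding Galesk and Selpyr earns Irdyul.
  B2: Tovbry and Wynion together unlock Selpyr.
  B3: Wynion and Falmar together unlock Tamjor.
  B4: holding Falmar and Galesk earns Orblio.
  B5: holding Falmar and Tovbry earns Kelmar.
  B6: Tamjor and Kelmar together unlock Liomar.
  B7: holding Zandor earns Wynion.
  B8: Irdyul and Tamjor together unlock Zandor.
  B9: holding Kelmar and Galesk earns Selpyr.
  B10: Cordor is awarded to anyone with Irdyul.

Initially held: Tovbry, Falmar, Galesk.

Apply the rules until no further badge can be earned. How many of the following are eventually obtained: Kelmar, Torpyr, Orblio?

With Falmar and Tovbry, Kelmar is earned (B5).
With Falmar and Galesk, Orblio is earned (B4).
Kelmar: reached.
No rule produces Torpyr, and it is not given.
Orblio: reached.
Reached: Kelmar and Orblio — 2 of the 3.

2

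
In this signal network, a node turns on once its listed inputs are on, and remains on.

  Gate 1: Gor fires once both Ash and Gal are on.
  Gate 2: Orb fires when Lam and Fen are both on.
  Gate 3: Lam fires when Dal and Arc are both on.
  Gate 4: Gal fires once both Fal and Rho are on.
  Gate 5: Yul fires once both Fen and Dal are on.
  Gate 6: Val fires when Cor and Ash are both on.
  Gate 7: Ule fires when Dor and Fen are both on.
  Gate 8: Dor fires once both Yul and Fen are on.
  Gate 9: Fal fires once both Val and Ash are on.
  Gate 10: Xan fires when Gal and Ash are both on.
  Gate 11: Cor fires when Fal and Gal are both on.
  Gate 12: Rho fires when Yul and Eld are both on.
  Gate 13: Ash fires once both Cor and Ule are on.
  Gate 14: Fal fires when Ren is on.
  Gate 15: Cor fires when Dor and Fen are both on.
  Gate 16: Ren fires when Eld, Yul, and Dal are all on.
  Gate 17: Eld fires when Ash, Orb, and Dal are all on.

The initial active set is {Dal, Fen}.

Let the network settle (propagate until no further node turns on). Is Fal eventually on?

Fen and Dal are on, so Yul fires (Gate 5).
Yul and Fen are on, so Dor fires (Gate 8).
Dor and Fen are on, so Cor fires (Gate 15).
Dor and Fen are on, so Ule fires (Gate 7).
Gate 13: Cor and Ule on → Ash on.
Cor and Ash are on, so Val fires (Gate 6).
Gate 9: Val and Ash on → Fal on.

Yes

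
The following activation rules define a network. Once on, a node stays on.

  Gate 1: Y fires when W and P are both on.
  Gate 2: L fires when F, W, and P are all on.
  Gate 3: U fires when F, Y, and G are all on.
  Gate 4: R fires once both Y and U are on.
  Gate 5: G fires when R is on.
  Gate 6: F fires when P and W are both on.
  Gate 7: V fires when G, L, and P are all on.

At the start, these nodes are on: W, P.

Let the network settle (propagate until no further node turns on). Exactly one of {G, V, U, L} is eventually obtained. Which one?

Gate 6: P and W on → F on.
Gate 2: F, W, and P on → L on.
V would need G, L, and P (Gate 7), but G never turns on. U would need F, Y, and G (Gate 3), but G never turns on. G would need R (Gate 5), but R never turns on.

L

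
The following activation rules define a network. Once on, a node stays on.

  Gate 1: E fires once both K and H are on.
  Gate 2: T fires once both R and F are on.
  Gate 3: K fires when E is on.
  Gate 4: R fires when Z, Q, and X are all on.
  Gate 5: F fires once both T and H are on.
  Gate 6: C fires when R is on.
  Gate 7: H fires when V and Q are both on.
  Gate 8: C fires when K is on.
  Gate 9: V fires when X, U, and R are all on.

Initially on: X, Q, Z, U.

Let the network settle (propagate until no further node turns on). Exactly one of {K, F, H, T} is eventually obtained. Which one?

Gate 4: Z, Q, and X on → R on.
X, U, and R are on, so V fires (Gate 9).
Gate 7: V and Q on → H on.
T would need R and F (Gate 2), but F never turns on. F would need T and H (Gate 5), but T never turns on. K would need E (Gate 3), but E never turns on.

H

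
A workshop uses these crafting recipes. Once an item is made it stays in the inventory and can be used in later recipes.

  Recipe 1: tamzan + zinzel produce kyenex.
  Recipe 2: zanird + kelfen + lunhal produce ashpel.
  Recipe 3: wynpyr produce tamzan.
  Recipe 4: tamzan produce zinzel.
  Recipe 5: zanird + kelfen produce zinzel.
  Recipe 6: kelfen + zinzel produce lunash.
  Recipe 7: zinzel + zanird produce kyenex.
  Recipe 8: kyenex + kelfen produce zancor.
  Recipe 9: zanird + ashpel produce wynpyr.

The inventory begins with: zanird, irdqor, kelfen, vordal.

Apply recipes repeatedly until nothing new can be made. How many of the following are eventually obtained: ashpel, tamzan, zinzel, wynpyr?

1

zanird + kelfen → zinzel (Recipe 5).
ashpel would need zanird, kelfen, and lunhal (Recipe 2), but lunhal is never obtained.
tamzan would need wynpyr (Recipe 3), but wynpyr is never obtained.
zinzel: reached.
wynpyr would need zanird and ashpel (Recipe 9), but ashpel is never obtained.
Reached: zinzel — 1 of the 4.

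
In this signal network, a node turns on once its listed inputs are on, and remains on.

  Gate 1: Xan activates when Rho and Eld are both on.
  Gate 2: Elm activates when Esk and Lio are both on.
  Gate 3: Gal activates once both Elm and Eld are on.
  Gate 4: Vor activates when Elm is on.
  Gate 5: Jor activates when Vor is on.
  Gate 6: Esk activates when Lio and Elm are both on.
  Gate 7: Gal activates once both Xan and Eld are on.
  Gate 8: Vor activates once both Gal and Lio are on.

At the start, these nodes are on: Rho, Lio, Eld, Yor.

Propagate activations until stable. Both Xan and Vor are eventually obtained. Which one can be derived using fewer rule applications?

Xan: Rho and Eld are on, so Xan activates (Gate 1). [1 rule application]
Vor: Gate 1: Rho and Eld on → Xan on. Xan and Eld are on, so Gal activates (Gate 7). Gate 8: Gal and Lio on → Vor on. [3 rule applications]
Xan needs fewer.

Xan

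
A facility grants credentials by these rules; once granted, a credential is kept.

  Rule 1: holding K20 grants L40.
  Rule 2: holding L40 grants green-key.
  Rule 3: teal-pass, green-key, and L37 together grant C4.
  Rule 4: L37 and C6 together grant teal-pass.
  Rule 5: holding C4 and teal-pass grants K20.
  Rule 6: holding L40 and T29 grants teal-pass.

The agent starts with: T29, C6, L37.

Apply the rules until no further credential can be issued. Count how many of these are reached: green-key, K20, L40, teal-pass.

Holding L37 and C6 grants teal-pass (Rule 4).
green-key would need L40 (Rule 2), but L40 is never granted.
K20 would need C4 and teal-pass (Rule 5), but C4 is never granted.
L40 would need K20 (Rule 1), but K20 is never granted.
teal-pass: reached.
Reached: teal-pass — 1 of the 4.

1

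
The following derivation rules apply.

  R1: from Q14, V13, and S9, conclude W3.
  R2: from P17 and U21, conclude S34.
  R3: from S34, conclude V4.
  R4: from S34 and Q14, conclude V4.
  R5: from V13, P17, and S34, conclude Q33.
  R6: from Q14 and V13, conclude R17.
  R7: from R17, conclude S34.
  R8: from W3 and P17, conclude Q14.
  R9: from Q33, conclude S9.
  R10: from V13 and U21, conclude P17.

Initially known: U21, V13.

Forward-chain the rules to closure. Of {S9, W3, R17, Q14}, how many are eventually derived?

From V13 and U21, R10 gives P17.
From P17 and U21, R2 gives S34.
V13, P17, and S34 hold, so Q33 follows (R5).
From Q33, R9 gives S9.
S9: reached.
W3 would need Q14, V13, and S9 (R1), but Q14 is never established.
R17 would need Q14 and V13 (R6), but Q14 is never established.
Q14 would need W3 and P17 (R8), but W3 is never established.
Reached: S9 — 1 of the 4.

1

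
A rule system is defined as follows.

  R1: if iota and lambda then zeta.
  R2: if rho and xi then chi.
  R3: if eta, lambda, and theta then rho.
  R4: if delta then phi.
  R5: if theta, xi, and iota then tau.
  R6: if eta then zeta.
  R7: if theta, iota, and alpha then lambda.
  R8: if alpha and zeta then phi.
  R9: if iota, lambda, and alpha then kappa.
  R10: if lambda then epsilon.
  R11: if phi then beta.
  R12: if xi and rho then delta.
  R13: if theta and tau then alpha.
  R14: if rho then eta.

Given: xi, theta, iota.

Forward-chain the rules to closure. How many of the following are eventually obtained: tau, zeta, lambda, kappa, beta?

5

theta, xi, and iota hold, so tau follows (R5).
theta and tau hold, so alpha follows (R13).
theta, iota, and alpha hold, so lambda follows (R7).
iota, lambda, and alpha hold, so kappa follows (R9).
From iota and lambda, R1 gives zeta.
From alpha and zeta, R8 gives phi.
phi holds, so beta follows (R11).
tau: reached.
zeta: reached.
lambda: reached.
kappa: reached.
beta: reached.
All 5 are reached.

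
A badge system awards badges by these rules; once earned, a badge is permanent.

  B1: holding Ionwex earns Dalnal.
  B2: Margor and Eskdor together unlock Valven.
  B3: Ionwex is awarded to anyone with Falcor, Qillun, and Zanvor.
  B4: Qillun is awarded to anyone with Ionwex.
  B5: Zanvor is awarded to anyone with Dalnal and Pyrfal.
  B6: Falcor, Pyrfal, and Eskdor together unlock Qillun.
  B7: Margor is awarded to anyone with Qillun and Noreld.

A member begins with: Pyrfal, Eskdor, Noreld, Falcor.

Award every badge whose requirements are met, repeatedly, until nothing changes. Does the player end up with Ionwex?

Ionwex would need Falcor, Qillun, and Zanvor (B3), but Zanvor is never earned.

No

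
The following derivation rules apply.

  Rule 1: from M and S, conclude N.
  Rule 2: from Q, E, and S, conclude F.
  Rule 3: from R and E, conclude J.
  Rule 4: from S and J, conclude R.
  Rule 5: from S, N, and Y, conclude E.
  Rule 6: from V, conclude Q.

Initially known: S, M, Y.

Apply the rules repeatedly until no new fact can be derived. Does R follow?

No

R would need S and J (Rule 4), but J is never established.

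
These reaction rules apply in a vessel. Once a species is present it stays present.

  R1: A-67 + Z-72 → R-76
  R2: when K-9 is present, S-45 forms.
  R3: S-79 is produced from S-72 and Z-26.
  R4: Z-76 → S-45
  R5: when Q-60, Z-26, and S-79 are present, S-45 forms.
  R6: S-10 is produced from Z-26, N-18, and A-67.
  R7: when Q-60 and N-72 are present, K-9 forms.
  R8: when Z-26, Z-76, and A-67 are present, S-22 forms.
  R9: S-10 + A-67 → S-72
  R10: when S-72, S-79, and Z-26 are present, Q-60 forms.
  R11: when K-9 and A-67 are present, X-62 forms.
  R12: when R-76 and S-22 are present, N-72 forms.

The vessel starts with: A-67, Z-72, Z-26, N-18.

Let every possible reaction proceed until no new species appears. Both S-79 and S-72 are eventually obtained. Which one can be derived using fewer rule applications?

S-72: Z-26, N-18, and A-67 present → S-10 forms (R6). S-10 and A-67 present → S-72 forms (R9). [2 rule applications]
S-79: Z-26, N-18, and A-67 present → S-10 forms (R6). S-10 and A-67 present → S-72 forms (R9). S-72 and Z-26 present → S-79 forms (R3). [3 rule applications]
S-72 needs fewer.

S-72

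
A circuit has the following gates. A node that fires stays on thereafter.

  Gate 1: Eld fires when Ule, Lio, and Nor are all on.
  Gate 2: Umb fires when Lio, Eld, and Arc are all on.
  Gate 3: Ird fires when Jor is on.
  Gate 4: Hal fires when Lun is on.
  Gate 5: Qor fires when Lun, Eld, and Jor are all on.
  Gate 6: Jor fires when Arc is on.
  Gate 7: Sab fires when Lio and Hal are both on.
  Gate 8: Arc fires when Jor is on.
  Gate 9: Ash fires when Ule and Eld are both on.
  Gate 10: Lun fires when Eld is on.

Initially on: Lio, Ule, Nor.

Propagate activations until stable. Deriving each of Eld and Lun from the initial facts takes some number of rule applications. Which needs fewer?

Eld

Eld: Ule, Lio, and Nor are on, so Eld fires (Gate 1). [1 rule application]
Lun: Gate 1: Ule, Lio, and Nor on → Eld on. Eld is on, so Lun fires (Gate 10). [2 rule applications]
Eld needs fewer.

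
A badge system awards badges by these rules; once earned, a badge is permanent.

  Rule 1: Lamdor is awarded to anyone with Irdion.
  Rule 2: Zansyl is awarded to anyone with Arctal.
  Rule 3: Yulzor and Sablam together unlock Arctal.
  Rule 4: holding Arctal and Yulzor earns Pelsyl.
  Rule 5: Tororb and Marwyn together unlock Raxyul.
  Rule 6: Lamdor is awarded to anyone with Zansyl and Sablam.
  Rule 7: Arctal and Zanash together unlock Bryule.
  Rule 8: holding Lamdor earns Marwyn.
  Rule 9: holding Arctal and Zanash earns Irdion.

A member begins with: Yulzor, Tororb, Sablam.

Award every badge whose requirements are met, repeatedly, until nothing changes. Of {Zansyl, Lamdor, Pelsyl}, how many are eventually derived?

With Yulzor and Sablam, Arctal is earned (Rule 3).
With Arctal and Yulzor, Pelsyl is earned (Rule 4).
With Arctal, Zansyl is earned (Rule 2).
With Zansyl and Sablam, Lamdor is earned (Rule 6).
Zansyl: reached.
Lamdor: reached.
Pelsyl: reached.
All 3 are reached.

3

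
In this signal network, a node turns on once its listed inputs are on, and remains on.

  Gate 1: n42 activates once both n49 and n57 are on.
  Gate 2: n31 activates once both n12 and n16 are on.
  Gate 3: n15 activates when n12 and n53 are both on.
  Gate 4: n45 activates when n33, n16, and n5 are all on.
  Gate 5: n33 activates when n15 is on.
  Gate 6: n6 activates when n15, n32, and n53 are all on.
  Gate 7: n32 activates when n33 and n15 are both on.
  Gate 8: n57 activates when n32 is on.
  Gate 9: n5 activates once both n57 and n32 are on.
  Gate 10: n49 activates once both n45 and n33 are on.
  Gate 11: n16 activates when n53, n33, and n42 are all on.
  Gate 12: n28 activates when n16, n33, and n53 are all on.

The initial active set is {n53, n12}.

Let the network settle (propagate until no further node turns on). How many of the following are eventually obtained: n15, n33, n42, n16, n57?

3

Gate 3: n12 and n53 on → n15 on.
n15 is on, so n33 activates (Gate 5).
Gate 7: n33 and n15 on → n32 on.
Gate 8: n32 on → n57 on.
n15: reached.
n33: reached.
n42 would need n49 and n57 (Gate 1), but n49 never turns on.
n16 would need n53, n33, and n42 (Gate 11), but n42 never turns on.
n57: reached.
Reached: n15, n33, and n57 — 3 of the 5.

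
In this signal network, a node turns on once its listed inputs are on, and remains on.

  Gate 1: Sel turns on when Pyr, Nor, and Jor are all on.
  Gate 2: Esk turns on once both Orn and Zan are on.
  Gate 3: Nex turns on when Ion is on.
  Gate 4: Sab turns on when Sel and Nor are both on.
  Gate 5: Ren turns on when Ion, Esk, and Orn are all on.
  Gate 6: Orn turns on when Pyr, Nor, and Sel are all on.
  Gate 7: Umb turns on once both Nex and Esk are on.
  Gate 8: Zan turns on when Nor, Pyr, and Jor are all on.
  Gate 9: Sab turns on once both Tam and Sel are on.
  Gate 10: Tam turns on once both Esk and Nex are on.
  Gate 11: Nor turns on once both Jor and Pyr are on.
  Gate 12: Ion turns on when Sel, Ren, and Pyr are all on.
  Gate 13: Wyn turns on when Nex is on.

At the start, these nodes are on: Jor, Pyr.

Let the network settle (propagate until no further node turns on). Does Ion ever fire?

No

Ion would need Sel, Ren, and Pyr (Gate 12), but Ren never turns on.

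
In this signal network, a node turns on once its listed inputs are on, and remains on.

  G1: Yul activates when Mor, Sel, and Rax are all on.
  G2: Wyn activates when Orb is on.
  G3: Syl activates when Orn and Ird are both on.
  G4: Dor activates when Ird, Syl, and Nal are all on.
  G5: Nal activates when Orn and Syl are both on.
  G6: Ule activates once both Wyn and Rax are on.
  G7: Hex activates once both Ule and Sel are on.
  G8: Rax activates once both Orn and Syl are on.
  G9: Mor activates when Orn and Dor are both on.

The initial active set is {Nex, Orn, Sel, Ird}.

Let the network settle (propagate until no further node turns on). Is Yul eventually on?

G3: Orn and Ird on → Syl on.
Orn and Syl are on, so Rax activates (G8).
Orn and Syl are on, so Nal activates (G5).
G4: Ird, Syl, and Nal on → Dor on.
G9: Orn and Dor on → Mor on.
G1: Mor, Sel, and Rax on → Yul on.

Yes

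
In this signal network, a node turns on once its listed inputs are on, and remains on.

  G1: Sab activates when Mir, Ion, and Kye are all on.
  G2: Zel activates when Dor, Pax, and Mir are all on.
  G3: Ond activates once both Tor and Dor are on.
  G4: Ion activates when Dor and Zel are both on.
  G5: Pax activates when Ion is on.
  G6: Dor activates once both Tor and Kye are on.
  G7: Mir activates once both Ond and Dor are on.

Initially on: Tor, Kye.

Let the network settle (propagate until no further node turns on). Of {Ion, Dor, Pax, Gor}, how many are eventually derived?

G6: Tor and Kye on → Dor on.
Ion would need Dor and Zel (G4), but Zel never turns on.
Dor: reached.
Pax would need Ion (G5), but Ion never turns on.
No rule produces Gor, and it is not given.
Reached: Dor — 1 of the 4.

1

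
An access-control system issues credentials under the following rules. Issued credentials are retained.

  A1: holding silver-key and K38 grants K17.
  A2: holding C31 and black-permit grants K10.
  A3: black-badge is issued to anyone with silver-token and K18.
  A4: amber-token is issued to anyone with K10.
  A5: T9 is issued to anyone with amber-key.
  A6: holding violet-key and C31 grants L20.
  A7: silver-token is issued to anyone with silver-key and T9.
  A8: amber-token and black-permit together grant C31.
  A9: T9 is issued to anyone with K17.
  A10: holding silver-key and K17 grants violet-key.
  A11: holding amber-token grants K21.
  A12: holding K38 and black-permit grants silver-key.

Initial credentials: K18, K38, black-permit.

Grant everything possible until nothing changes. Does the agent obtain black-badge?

Holding K38 and black-permit grants silver-key (A12).
Holding silver-key and K38 grants K17 (A1).
Holding K17 grants T9 (A9).
Holding silver-key and T9 grants silver-token (A7).
Holding silver-token and K18 grants black-badge (A3).

Yes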